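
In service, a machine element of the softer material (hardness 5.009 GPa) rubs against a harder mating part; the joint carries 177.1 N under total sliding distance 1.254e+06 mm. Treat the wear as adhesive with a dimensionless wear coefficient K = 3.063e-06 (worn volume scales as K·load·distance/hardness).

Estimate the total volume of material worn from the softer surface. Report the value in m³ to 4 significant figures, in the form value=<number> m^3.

The intermediates appear rounded; all arithmetic carries full float precision, and rounded once at the end: four significant figures.
Convert: Path length L = 1.254e+06 mm = 1254 m.
Convert: Hardness H = 5.009 GPa = 5.009e+09 Pa.
Restated in SI base units: W = 177.1 N, H = 5.009e+09 Pa, K = 3.063e-06.
Archard volume V = K·W·L/H = 3.063e-06 · 177.1 · 1254 / 5.009e+09 = 1.358e-10 m³.

value=1.358e-10 m^3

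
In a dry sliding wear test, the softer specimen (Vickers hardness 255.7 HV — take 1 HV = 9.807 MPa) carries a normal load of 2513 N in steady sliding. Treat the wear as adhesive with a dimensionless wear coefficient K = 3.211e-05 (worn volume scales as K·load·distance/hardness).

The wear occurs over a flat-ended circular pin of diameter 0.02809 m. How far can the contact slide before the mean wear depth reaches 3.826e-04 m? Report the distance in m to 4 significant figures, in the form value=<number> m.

value=7368 m

Each operation keeps full float precision — printed values are rounded — a single final rounding: 4 significant figures.
Convert: Hardness H = 255.7 HV × 9.807 MPa/HV = 2508 MPa = 2.508e+09 Pa.
Convert: Contact area A = π·d²/4 = π·(0.02809 m)²/4 = 6.197e-04 m².
Collected in SI base units: W = 2513 N, H = 2.508e+09 Pa, K = 3.211e-05.
Wearable volume V_lim = h_lim·A = 3.826e-04 · 6.197e-04 = 2.371e-07 m³.
Life L = V_lim·H/(K·W) = 2.371e-07 · 2.508e+09 / (3.211e-05 · 2513) = 7368 m.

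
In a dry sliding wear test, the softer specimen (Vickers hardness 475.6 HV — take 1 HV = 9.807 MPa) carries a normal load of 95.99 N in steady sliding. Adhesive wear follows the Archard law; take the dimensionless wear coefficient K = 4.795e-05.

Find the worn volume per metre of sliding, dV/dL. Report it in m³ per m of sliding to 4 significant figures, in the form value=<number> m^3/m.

value=9.868e-13 m^3/m

Intermediates are printed rounded — the algebra keeps exact precision. Rounded once at the end, at four significant figures.
Hardness H = 475.6 HV × 9.807 MPa/HV = 4664 MPa = 4.664e+09 Pa.
As SI base values: W = 95.99 N, H = 4.664e+09 Pa, K = 4.795e-05.
Sliding wear rate dV/dL = K·W/H, so: 4.795e-05 · 95.99 / 4.664e+09 = 9.868e-13 m³/m.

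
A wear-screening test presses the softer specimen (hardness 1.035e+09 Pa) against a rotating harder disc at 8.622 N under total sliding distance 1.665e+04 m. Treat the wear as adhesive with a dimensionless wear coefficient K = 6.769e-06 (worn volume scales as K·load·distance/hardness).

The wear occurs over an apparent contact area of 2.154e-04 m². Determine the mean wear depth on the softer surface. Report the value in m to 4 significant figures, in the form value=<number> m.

Intermediate values are printed rounded — every step runs at exact precision, and rounded just once: four significant figures.
Expressed in SI base units: W = 8.622 N, H = 1.035e+09 Pa, K = 6.769e-06.
Worn volume V = K·W·L/H = 6.769e-06 · 8.622 · 1.665e+04 / 1.035e+09 = 9.389e-10 m³.
Mean depth h = V/A = 9.389e-10 / 2.154e-04 = 4.359e-06 m.

value=4.359e-06 m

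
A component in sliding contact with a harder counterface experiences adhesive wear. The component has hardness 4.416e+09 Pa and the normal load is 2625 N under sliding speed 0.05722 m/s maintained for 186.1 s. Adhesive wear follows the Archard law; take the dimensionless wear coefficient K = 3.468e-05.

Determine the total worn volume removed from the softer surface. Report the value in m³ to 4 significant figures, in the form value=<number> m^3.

value=2.195e-10 m^3

Each operation keeps full precision. Displayed values are rounded — a lone final rounding, at four significant digits.
The distance L = v·t = 0.05722 m/s × 186.1 s = 10.65 m.
Collected in SI base units: W = 2625 N, H = 4.416e+09 Pa, K = 3.468e-05.
Wear volume V = K·W·L/H = 3.468e-05 · 2625 · 10.65 / 4.416e+09 = 2.195e-10 m³.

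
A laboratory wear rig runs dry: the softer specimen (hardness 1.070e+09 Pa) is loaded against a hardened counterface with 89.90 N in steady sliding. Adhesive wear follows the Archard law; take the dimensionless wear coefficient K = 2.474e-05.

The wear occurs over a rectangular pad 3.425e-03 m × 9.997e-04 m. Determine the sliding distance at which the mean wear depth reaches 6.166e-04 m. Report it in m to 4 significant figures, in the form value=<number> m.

value=1016 m

The intermediates are displayed rounded; each operation runs at full float precision, and one last rounding: 4 significant digits.
Contact area A = 3.425e-03 m × 9.997e-04 m = 3.424e-06 m².
As SI base values: W = 89.90 N, H = 1.070e+09 Pa, K = 2.474e-05.
Volume at the limit: V_lim = h_lim·A = 6.166e-04 · 3.424e-06 = 2.111e-09 m³.
Thus life L = V_lim·H/(K·W) = 2.111e-09 · 1.070e+09 / (2.474e-05 · 89.90) = 1016 m.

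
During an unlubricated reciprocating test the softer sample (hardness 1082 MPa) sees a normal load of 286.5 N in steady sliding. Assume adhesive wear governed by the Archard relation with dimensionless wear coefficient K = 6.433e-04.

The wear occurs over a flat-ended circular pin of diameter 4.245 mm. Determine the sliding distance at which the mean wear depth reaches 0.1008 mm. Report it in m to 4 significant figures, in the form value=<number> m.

Every step keeps exact precision; quoted intermediates are rounded; a lone final rounding to four significant digits.
Hardness H = 1082 MPa = 1.082e+09 Pa.
Pin diameter d = 4.245 mm = 0.004245 m. Contact area A = π·d²/4 = π·(0.004245 m)²/4 = 1.415e-05 m².
Depth limit h_lim = 0.1008 mm = 1.008e-04 m.
Collected in SI base units: W = 286.5 N, H = 1.082e+09 Pa, K = 6.433e-04.
At the depth limit, V_lim = h_lim·A = 1.008e-04 · 1.415e-05 = 1.427e-09 m³.
Life L = V_lim·H/(K·W) = 1.427e-09 · 1.082e+09 / (6.433e-04 · 286.5) = 8.375 m.

value=8.375 m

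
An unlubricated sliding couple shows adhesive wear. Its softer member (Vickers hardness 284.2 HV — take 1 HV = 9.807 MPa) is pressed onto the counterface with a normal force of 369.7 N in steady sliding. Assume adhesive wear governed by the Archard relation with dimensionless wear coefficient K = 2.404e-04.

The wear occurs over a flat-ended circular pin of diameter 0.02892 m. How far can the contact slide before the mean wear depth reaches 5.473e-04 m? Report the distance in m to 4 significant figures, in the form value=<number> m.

value=1.127e+04 m

The intermediates are shown rounded — all working math holds full float precision, and rounded just once to 4 significant figures.
Hardness H = 284.2 HV × 9.807 MPa/HV = 2787 MPa = 2.787e+09 Pa.
Contact area A = π·d²/4 = π·(0.02892 m)²/4 = 6.569e-04 m².
SI base units throughout: W = 369.7 N, H = 2.787e+09 Pa, K = 2.404e-04.
Wearable volume V_lim = h_lim·A = 5.473e-04 · 6.569e-04 = 3.595e-07 m³.
So the life L = V_lim·H/(K·W) = 3.595e-07 · 2.787e+09 / (2.404e-04 · 369.7) = 1.127e+04 m.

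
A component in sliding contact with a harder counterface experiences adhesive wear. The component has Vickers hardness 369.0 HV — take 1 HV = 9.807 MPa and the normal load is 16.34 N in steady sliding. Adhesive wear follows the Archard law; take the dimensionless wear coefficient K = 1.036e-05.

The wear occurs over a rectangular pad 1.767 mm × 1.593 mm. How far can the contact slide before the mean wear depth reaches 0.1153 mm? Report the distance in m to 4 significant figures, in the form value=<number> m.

value=6938 m

The intermediates are shown rounded, and the algebra maintains full float precision; one last rounding: 4 significant digits.
Convert: Hardness H = 369.0 HV × 9.807 MPa/HV = 3619 MPa = 3.619e+09 Pa.
Convert: Pad sides 1.767 mm × 1.593 mm = 0.001767 m × 0.001593 m. Contact area A = 0.001767 m × 0.001593 m = 2.815e-06 m².
Convert: Depth limit h_lim = 0.1153 mm = 1.153e-04 m.
Restated in SI base units: W = 16.34 N, H = 3.619e+09 Pa, K = 1.036e-05.
Wearable volume V_lim = h_lim·A = 1.153e-04 · 2.815e-06 = 3.246e-10 m³.
So the life L = V_lim·H/(K·W) = 3.246e-10 · 3.619e+09 / (1.036e-05 · 16.34) = 6938 m.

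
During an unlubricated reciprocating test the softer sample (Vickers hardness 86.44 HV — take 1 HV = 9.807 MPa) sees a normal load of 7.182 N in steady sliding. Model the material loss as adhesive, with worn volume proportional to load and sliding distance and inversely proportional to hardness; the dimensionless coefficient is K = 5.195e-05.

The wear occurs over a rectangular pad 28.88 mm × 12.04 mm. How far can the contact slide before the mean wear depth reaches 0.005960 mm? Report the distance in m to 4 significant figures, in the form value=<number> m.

value=4709 m

The intermediates are printed rounded. The algebra keeps exact precision; rounded just once, at 4 significant figures.
Hardness H = 86.44 HV × 9.807 MPa/HV = 847.7 MPa = 8.477e+08 Pa.
Pad sides 28.88 mm × 12.04 mm = 0.02888 m × 0.01204 m. Contact area A = 0.02888 m × 0.01204 m = 3.477e-04 m².
Depth limit h_lim = 0.005960 mm = 5.960e-06 m.
Expressed in SI base units: W = 7.182 N, H = 8.477e+08 Pa, K = 5.195e-05.
Wearable volume V_lim = h_lim·A = 5.960e-06 · 3.477e-04 = 2.072e-09 m³.
Sliding life L = V_lim·H/(K·W) = 2.072e-09 · 8.477e+08 / (5.195e-05 · 7.182) = 4709 m.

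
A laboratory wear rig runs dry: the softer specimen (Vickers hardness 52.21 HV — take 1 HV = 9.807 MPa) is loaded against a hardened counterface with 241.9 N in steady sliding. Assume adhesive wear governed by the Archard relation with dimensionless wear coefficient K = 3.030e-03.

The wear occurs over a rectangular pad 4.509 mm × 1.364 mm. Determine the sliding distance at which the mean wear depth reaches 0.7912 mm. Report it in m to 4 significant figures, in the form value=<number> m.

Intermediates appear rounded — every step keeps full float precision, and a single final rounding to four significant figures.
Hardness H = 52.21 HV × 9.807 MPa/HV = 512.0 MPa = 5.120e+08 Pa.
Pad sides 4.509 mm × 1.364 mm = 0.004509 m × 0.001364 m. Contact area A = 0.004509 m × 0.001364 m = 6.150e-06 m².
Depth limit h_lim = 0.7912 mm = 7.912e-04 m.
Restated in SI base units: W = 241.9 N, H = 5.120e+08 Pa, K = 3.030e-03.
Wearable volume V_lim = h_lim·A = 7.912e-04 · 6.150e-06 = 4.866e-09 m³.
Life L = V_lim·H/(K·W) = 4.866e-09 · 5.120e+08 / (3.030e-03 · 241.9) = 3.399 m.

value=3.399 m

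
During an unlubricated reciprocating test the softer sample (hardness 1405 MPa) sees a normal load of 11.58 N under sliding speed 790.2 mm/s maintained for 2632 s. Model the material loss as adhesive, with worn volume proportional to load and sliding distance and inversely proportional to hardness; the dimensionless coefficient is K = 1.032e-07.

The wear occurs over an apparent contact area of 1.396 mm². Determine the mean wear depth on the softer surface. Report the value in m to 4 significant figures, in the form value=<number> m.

value=1.267e-06 m

Intermediate values are printed rounded. The computation runs at full float precision, and one last rounding, at four significant figures.
Sliding speed v = 790.2 mm/s = 0.7902 m/s. Distance L = v·t = 0.7902 m/s × 2632 s = 2080 m.
Hardness H = 1405 MPa = 1.405e+09 Pa.
Contact area A = 1.396 mm² = 1.396e-06 m².
In SI base units: W = 11.58 N, H = 1.405e+09 Pa, K = 1.032e-07.
Archard relation: V = K·W·L/H = 1.032e-07 · 11.58 · 2080 / 1.405e+09 = 1.769e-12 m³.
Depth h = V/A = 1.769e-12 / 1.396e-06 = 1.267e-06 m.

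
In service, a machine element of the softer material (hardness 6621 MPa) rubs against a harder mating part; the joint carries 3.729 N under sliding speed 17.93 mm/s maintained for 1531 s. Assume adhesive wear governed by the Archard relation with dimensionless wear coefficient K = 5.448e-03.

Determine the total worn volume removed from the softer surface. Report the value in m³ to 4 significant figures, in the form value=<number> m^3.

The computation keeps full precision — intermediates are displayed rounded; one last rounding, at 4 significant figures.
Sliding speed v = 17.93 mm/s = 0.01793 m/s. Sliding distance L = v·t = 0.01793 m/s × 1531 s = 27.45 m.
Hardness H = 6621 MPa = 6.621e+09 Pa.
In SI base units, W = 3.729 N, H = 6.621e+09 Pa, K = 5.448e-03.
Archard volume V = K·W·L/H = 5.448e-03 · 3.729 · 27.45 / 6.621e+09 = 8.423e-11 m³.

value=8.423e-11 m^3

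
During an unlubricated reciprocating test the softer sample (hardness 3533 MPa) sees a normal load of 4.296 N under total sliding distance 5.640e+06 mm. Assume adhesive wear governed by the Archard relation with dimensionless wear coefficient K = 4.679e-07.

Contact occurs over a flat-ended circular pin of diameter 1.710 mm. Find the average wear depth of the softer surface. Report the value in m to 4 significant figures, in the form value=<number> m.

Intermediates are printed rounded, and every step runs at exact precision — a lone final rounding, at 4 significant figures.
Sliding distance L = 5.640e+06 mm = 5640 m.
Hardness H = 3533 MPa = 3.533e+09 Pa.
Pin diameter d = 1.710 mm = 0.001710 m. Contact area A = π·d²/4 = π·(0.001710 m)²/4 = 2.297e-06 m².
In SI base units, W = 4.296 N, H = 3.533e+09 Pa, K = 4.679e-07.
By Archard's law, V = K·W·L/H = 4.679e-07 · 4.296 · 5640 / 3.533e+09 = 3.209e-12 m³.
Depth h = V/A = 3.209e-12 / 2.297e-06 = 1.397e-06 m.

value=1.397e-06 m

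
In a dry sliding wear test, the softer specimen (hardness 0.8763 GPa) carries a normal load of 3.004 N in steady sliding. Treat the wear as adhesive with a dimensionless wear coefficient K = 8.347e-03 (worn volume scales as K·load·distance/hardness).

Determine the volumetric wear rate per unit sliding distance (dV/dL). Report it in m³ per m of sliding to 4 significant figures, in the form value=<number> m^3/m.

The intermediates are printed rounded. The computation keeps full float precision — a single final rounding, at four significant figures.
Hardness H = 0.8763 GPa = 8.763e+08 Pa.
In SI base units, W = 3.004 N, H = 8.763e+08 Pa, K = 8.347e-03.
The wear rate dV/dL = K·W/H (no L dependence): 8.347e-03 · 3.004 / 8.763e+08 = 2.861e-11 m³/m.

value=2.861e-11 m^3/m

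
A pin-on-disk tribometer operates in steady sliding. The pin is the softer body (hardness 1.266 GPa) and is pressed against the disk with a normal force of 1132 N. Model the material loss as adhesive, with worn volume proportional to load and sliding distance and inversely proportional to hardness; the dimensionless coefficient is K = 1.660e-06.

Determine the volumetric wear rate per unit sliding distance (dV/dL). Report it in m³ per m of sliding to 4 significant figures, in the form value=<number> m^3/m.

Intermediates are printed rounded, and all arithmetic holds exact precision; rounded once at the end, at 4 significant digits.
Convert: Hardness H = 1.266 GPa = 1.266e+09 Pa.
Working in SI base units: W = 1132 N, H = 1.266e+09 Pa, K = 1.660e-06.
Volumetric rate dV/dL = K·W/H (independent of L): 1.660e-06 · 1132 / 1.266e+09 = 1.484e-12 m³/m.

value=1.484e-12 m^3/m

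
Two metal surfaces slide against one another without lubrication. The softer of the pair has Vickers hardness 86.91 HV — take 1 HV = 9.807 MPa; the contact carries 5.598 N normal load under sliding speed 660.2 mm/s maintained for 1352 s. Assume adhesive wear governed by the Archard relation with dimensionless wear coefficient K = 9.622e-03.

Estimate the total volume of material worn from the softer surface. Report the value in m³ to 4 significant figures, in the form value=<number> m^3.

The computation maintains full precision. The intermediates are shown rounded. Rounded just once to four significant digits.
Convert: Sliding speed v = 660.2 mm/s = 0.6602 m/s. Total distance L = v·t = 0.6602 m/s × 1352 s = 892.6 m.
Convert: Hardness H = 86.91 HV × 9.807 MPa/HV = 852.3 MPa = 8.523e+08 Pa.
As SI base values: W = 5.598 N, H = 8.523e+08 Pa, K = 9.622e-03.
Worn volume V = K·W·L/H = 9.622e-03 · 5.598 · 892.6 / 8.523e+08 = 5.641e-08 m³.

value=5.641e-08 m^3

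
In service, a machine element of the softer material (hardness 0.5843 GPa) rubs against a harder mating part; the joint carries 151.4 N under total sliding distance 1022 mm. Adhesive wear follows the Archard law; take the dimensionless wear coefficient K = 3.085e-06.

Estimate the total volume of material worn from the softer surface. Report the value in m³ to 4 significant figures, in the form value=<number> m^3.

Intermediate values are displayed rounded. The algebra keeps exact precision; one last rounding, at 4 significant digits.
Sliding distance L = 1022 mm = 1.022 m.
Hardness H = 0.5843 GPa = 5.843e+08 Pa.
Expressed in SI base units: W = 151.4 N, H = 5.843e+08 Pa, K = 3.085e-06.
Worn volume V = K·W·L/H = 3.085e-06 · 151.4 · 1.022 / 5.843e+08 = 8.170e-13 m³.

value=8.170e-13 m^3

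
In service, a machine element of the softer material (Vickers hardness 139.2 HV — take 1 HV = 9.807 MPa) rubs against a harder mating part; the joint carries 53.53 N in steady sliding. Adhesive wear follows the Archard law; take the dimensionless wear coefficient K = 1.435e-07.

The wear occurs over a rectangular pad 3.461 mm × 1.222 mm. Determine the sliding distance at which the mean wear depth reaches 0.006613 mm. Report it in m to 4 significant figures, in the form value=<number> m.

The computation holds full precision — the intermediates are displayed rounded, and a lone final rounding: 4 significant digits.
Convert: Hardness H = 139.2 HV × 9.807 MPa/HV = 1365 MPa = 1.365e+09 Pa.
Convert: Pad sides 3.461 mm × 1.222 mm = 0.003461 m × 0.001222 m. Contact area A = 0.003461 m × 0.001222 m = 4.229e-06 m².
Convert: Depth limit h_lim = 0.006613 mm = 6.613e-06 m.
As SI base values: W = 53.53 N, H = 1.365e+09 Pa, K = 1.435e-07.
Limit volume V_lim = h_lim·A = 6.613e-06 · 4.229e-06 = 2.797e-11 m³.
Inverting, life L = V_lim·H/(K·W) = 2.797e-11 · 1.365e+09 / (1.435e-07 · 53.53) = 4970 m.

value=4970 m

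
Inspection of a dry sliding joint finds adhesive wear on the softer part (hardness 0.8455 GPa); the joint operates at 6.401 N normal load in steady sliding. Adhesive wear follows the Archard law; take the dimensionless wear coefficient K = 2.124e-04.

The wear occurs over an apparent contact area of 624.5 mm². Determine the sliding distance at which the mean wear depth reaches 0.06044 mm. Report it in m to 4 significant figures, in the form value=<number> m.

Intermediates are displayed rounded, and every step holds full precision. Rounded just once to four significant figures.
Convert: Hardness H = 0.8455 GPa = 8.455e+08 Pa.
Convert: Contact area A = 624.5 mm² = 6.245e-04 m².
Convert: Depth limit h_lim = 0.06044 mm = 6.044e-05 m.
Working in SI base units: W = 6.401 N, H = 8.455e+08 Pa, K = 2.124e-04.
Allowed volume V_lim = h_lim·A = 6.044e-05 · 6.245e-04 = 3.774e-08 m³.
Inverting, life L = V_lim·H/(K·W) = 3.774e-08 · 8.455e+08 / (2.124e-04 · 6.401) = 2.347e+04 m.

value=2.347e+04 m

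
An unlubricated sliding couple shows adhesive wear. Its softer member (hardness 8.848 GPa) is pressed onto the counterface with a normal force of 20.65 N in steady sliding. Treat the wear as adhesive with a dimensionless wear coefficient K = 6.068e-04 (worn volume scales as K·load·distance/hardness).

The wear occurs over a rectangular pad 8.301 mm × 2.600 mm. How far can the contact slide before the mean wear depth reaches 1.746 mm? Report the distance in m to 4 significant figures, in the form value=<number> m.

Each operation runs at full precision — the intermediates appear rounded. Rounded just once: 4 significant figures.
Convert: Hardness H = 8.848 GPa = 8.848e+09 Pa.
Convert: Pad sides 8.301 mm × 2.600 mm = 0.008301 m × 0.002600 m. Contact area A = 0.008301 m × 0.002600 m = 2.158e-05 m².
Convert: Depth limit h_lim = 1.746 mm = 0.001746 m.
Working in SI base units: W = 20.65 N, H = 8.848e+09 Pa, K = 6.068e-04.
Limit volume V_lim = h_lim·A = 0.001746 · 2.158e-05 = 3.768e-08 m³.
Life L = V_lim·H/(K·W) = 3.768e-08 · 8.848e+09 / (6.068e-04 · 20.65) = 2.661e+04 m.

value=2.661e+04 m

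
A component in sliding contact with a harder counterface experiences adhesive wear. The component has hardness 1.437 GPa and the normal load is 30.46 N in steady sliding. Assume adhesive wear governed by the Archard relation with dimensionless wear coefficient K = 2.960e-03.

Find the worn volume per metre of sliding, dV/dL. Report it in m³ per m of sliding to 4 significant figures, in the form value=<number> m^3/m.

value=6.274e-11 m^3/m

All working math carries full float precision, and intermediate values are displayed rounded. Rounded once at the end to four significant figures.
Convert: Hardness H = 1.437 GPa = 1.437e+09 Pa.
As SI base values: W = 30.46 N, H = 1.437e+09 Pa, K = 2.960e-03.
Wear rate dV/dL = K·W/H: 2.960e-03 · 30.46 / 1.437e+09 = 6.274e-11 m³/m.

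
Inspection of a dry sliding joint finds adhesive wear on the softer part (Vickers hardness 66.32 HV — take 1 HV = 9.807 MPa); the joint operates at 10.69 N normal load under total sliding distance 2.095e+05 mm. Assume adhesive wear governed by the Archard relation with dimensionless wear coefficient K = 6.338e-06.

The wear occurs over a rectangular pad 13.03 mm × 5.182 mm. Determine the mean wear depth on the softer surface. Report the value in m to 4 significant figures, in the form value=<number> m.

The computation holds full float precision — intermediate values are displayed rounded — rounded just once: 4 significant digits.
Convert: The distance L = 2.095e+05 mm = 209.5 m.
Convert: Hardness H = 66.32 HV × 9.807 MPa/HV = 650.4 MPa = 6.504e+08 Pa.
Convert: Pad sides 13.03 mm × 5.182 mm = 0.01303 m × 0.005182 m. Contact area A = 0.01303 m × 0.005182 m = 6.752e-05 m².
Restated in SI base units: W = 10.69 N, H = 6.504e+08 Pa, K = 6.338e-06.
Archard relation: V = K·W·L/H = 6.338e-06 · 10.69 · 209.5 / 6.504e+08 = 2.182e-11 m³.
Mean wear depth h = V/A = 2.182e-11 / 6.752e-05 = 3.232e-07 m.

value=3.232e-07 m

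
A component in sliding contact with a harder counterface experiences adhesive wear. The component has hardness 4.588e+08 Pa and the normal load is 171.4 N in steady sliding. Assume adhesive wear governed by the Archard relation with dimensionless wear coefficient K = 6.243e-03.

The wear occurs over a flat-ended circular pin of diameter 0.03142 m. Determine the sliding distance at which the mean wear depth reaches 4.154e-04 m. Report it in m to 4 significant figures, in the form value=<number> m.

value=138.1 m

All arithmetic keeps full precision; intermediate values are shown rounded; rounded just once: four significant digits.
Contact area A = π·d²/4 = π·(0.03142 m)²/4 = 7.754e-04 m².
SI base units throughout: W = 171.4 N, H = 4.588e+08 Pa, K = 6.243e-03.
Wearable volume V_lim = h_lim·A = 4.154e-04 · 7.754e-04 = 3.221e-07 m³.
Life L = V_lim·H/(K·W) = 3.221e-07 · 4.588e+08 / (6.243e-03 · 171.4) = 138.1 m.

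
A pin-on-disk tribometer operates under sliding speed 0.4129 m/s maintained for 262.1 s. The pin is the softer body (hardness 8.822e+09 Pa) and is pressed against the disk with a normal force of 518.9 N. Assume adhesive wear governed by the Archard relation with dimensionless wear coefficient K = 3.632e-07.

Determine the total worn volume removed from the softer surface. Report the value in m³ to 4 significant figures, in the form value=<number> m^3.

value=2.312e-12 m^3

Quoted intermediates are rounded; the algebra runs at full precision — one final rounding: four significant figures.
Distance L = v·t = 0.4129 m/s × 262.1 s = 108.2 m.
SI base units throughout: W = 518.9 N, H = 8.822e+09 Pa, K = 3.632e-07.
Volume removed: V = K·W·L/H = 3.632e-07 · 518.9 · 108.2 / 8.822e+09 = 2.312e-12 m³.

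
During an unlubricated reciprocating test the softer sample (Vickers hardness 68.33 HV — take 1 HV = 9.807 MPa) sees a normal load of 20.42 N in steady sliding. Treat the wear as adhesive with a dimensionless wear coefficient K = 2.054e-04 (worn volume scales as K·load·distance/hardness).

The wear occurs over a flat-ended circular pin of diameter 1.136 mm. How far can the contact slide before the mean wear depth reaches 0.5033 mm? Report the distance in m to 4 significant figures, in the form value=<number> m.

The algebra runs at full precision. Intermediates are displayed rounded — one final rounding, at four significant figures.
Hardness H = 68.33 HV × 9.807 MPa/HV = 670.1 MPa = 6.701e+08 Pa.
Pin diameter d = 1.136 mm = 0.001136 m. Contact area A = π·d²/4 = π·(0.001136 m)²/4 = 1.014e-06 m².
Depth limit h_lim = 0.5033 mm = 5.033e-04 m.
In SI base units, W = 20.42 N, H = 6.701e+08 Pa, K = 2.054e-04.
Volume at the limit: V_lim = h_lim·A = 5.033e-04 · 1.014e-06 = 5.101e-10 m³.
So the life L = V_lim·H/(K·W) = 5.101e-10 · 6.701e+08 / (2.054e-04 · 20.42) = 81.50 m.

value=81.50 m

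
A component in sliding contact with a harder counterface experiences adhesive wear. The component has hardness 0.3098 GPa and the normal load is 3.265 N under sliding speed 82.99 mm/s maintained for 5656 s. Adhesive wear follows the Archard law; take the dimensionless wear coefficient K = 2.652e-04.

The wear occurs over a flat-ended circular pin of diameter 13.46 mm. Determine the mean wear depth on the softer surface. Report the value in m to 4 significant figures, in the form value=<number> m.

value=9.220e-06 m

Intermediates are printed rounded, and all arithmetic maintains exact precision; a lone final rounding to 4 significant digits.
Sliding speed v = 82.99 mm/s = 0.08299 m/s. Distance covered L = v·t = 0.08299 m/s × 5656 s = 469.4 m.
Hardness H = 0.3098 GPa = 3.098e+08 Pa.
Pin diameter d = 13.46 mm = 0.01346 m. Contact area A = π·d²/4 = π·(0.01346 m)²/4 = 1.423e-04 m².
Working in SI base units: W = 3.265 N, H = 3.098e+08 Pa, K = 2.652e-04.
Archard volume V = K·W·L/H = 2.652e-04 · 3.265 · 469.4 / 3.098e+08 = 1.312e-09 m³.
Depth h = V/A = 1.312e-09 / 1.423e-04 = 9.220e-06 m.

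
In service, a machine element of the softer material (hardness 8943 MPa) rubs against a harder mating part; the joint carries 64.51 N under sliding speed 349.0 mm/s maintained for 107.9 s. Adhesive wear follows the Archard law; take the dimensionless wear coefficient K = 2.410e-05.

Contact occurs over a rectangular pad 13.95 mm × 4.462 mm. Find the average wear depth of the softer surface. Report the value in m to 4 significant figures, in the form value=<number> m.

value=1.052e-07 m

All arithmetic maintains full precision. Intermediates are displayed rounded; rounded just once: 4 significant digits.
Convert: Sliding speed v = 349.0 mm/s = 0.3490 m/s. Distance covered L = v·t = 0.3490 m/s × 107.9 s = 37.66 m.
Convert: Hardness H = 8943 MPa = 8.943e+09 Pa.
Convert: Pad sides 13.95 mm × 4.462 mm = 0.01395 m × 0.004462 m. Contact area A = 0.01395 m × 0.004462 m = 6.224e-05 m².
SI base units throughout: W = 64.51 N, H = 8.943e+09 Pa, K = 2.410e-05.
Archard volume V = K·W·L/H = 2.410e-05 · 64.51 · 37.66 / 8.943e+09 = 6.546e-12 m³.
Average depth h = V/A = 6.546e-12 / 6.224e-05 = 1.052e-07 m.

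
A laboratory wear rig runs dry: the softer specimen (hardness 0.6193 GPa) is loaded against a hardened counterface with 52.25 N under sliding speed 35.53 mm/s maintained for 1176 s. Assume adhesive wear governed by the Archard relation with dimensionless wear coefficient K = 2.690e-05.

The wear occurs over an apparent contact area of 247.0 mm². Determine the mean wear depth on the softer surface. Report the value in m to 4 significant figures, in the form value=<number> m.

value=3.839e-07 m

Each operation holds exact precision; printed values are rounded, and one last rounding: four significant figures.
Convert: Sliding speed v = 35.53 mm/s = 0.03553 m/s. Distance covered L = v·t = 0.03553 m/s × 1176 s = 41.78 m.
Convert: Hardness H = 0.6193 GPa = 6.193e+08 Pa.
Convert: Contact area A = 247.0 mm² = 2.470e-04 m².
Restated in SI base units: W = 52.25 N, H = 6.193e+08 Pa, K = 2.690e-05.
Archard volume V = K·W·L/H = 2.690e-05 · 52.25 · 41.78 / 6.193e+08 = 9.483e-11 m³.
Wear depth h = V/A = 9.483e-11 / 2.470e-04 = 3.839e-07 m.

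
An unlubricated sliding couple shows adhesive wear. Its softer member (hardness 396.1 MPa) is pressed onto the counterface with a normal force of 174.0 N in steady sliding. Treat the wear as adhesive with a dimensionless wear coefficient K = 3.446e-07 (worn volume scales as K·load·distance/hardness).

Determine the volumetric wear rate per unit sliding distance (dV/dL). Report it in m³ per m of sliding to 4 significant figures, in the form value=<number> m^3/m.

All arithmetic keeps full precision; intermediate values appear rounded, and a single final rounding, at four significant digits.
Convert: Hardness H = 396.1 MPa = 3.961e+08 Pa.
Collected in SI base units: W = 174.0 N, H = 3.961e+08 Pa, K = 3.446e-07.
Rate of wear dV/dL = K·W/H: 3.446e-07 · 174.0 / 3.961e+08 = 1.514e-13 m³/m.

value=1.514e-13 m^3/m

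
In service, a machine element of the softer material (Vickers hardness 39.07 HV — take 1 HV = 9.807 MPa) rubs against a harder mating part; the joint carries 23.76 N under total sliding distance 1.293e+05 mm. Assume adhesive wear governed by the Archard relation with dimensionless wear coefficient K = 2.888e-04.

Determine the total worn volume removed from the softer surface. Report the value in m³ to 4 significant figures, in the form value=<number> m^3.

value=2.316e-09 m^3

Displayed values are rounded, and all working math holds full precision — rounded just once: four significant figures.
Convert: Path length L = 1.293e+05 mm = 129.3 m.
Convert: Hardness H = 39.07 HV × 9.807 MPa/HV = 383.2 MPa = 3.832e+08 Pa.
Collected in SI base units: W = 23.76 N, H = 3.832e+08 Pa, K = 2.888e-04.
By Archard's law, V = K·W·L/H = 2.888e-04 · 23.76 · 129.3 / 3.832e+08 = 2.316e-09 m³.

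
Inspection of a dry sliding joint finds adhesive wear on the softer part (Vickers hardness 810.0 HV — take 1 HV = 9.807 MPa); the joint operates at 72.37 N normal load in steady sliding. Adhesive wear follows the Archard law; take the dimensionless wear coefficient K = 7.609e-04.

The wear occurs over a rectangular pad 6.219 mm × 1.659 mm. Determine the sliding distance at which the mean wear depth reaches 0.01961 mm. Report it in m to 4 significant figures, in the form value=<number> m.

value=29.19 m

Quoted intermediates are rounded, and the algebra holds full float precision. Rounded once at the end to four significant digits.
Convert: Hardness H = 810.0 HV × 9.807 MPa/HV = 7944 MPa = 7.944e+09 Pa.
Convert: Pad sides 6.219 mm × 1.659 mm = 0.006219 m × 0.001659 m. Contact area A = 0.006219 m × 0.001659 m = 1.032e-05 m².
Convert: Depth limit h_lim = 0.01961 mm = 1.961e-05 m.
Restated in SI base units: W = 72.37 N, H = 7.944e+09 Pa, K = 7.609e-04.
Allowed volume V_lim = h_lim·A = 1.961e-05 · 1.032e-05 = 2.023e-10 m³.
Sliding life L = V_lim·H/(K·W) = 2.023e-10 · 7.944e+09 / (7.609e-04 · 72.37) = 29.19 m.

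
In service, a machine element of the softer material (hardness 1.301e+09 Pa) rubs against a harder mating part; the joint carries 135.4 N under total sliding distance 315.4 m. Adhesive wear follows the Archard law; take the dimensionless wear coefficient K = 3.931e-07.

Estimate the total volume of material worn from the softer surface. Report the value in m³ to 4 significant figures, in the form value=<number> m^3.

The algebra runs at exact precision, and intermediates are shown rounded; one final rounding: 4 significant figures.
Restated in SI base units: W = 135.4 N, H = 1.301e+09 Pa, K = 3.931e-07.
By Archard's law, V = K·W·L/H = 3.931e-07 · 135.4 · 315.4 / 1.301e+09 = 1.290e-11 m³.

value=1.290e-11 m^3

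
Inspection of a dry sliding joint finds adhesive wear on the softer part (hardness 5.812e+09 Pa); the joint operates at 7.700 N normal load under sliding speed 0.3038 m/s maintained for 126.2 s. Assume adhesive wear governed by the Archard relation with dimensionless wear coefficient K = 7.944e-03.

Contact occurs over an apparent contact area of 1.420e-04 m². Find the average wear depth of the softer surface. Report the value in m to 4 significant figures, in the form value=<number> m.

value=2.842e-06 m

Intermediate values appear rounded; the algebra runs at full float precision, and one final rounding, at 4 significant figures.
Distance covered L = v·t = 0.3038 m/s × 126.2 s = 38.34 m.
Restated in SI base units: W = 7.700 N, H = 5.812e+09 Pa, K = 7.944e-03.
Wear volume V = K·W·L/H = 7.944e-03 · 7.700 · 38.34 / 5.812e+09 = 4.035e-10 m³.
Mean wear depth h = V/A = 4.035e-10 / 1.420e-04 = 2.842e-06 m.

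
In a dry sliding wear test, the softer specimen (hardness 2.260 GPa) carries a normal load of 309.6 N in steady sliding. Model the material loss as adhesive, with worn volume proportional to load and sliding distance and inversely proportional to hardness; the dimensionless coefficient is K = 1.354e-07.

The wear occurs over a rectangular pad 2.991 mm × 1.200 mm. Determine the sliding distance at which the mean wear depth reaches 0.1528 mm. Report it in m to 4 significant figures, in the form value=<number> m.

Intermediates are printed rounded — every step runs at full float precision. Rounded once at the end, at 4 significant digits.
Hardness H = 2.260 GPa = 2.260e+09 Pa.
Pad sides 2.991 mm × 1.200 mm = 0.002991 m × 0.001200 m. Contact area A = 0.002991 m × 0.001200 m = 3.589e-06 m².
Depth limit h_lim = 0.1528 mm = 1.528e-04 m.
SI base units throughout: W = 309.6 N, H = 2.260e+09 Pa, K = 1.354e-07.
At the depth limit, V_lim = h_lim·A = 1.528e-04 · 3.589e-06 = 5.484e-10 m³.
Thus life L = V_lim·H/(K·W) = 5.484e-10 · 2.260e+09 / (1.354e-07 · 309.6) = 2.957e+04 m.

value=2.957e+04 m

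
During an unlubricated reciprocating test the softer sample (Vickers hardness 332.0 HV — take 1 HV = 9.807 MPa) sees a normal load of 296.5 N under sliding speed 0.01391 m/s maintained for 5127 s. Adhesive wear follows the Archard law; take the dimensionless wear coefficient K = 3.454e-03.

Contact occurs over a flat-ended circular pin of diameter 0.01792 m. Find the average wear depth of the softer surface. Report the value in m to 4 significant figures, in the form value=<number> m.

Intermediate values are displayed rounded, and all working math holds exact precision, and rounded once at the end: 4 significant digits.
Convert: The distance L = v·t = 0.01391 m/s × 5127 s = 71.32 m.
Convert: Hardness H = 332.0 HV × 9.807 MPa/HV = 3256 MPa = 3.256e+09 Pa.
Convert: Contact area A = π·d²/4 = π·(0.01792 m)²/4 = 2.522e-04 m².
As SI base values: W = 296.5 N, H = 3.256e+09 Pa, K = 3.454e-03.
By Archard's law, V = K·W·L/H = 3.454e-03 · 296.5 · 71.32 / 3.256e+09 = 2.243e-08 m³.
Depth of wear h = V/A = 2.243e-08 / 2.522e-04 = 8.894e-05 m.

value=8.894e-05 m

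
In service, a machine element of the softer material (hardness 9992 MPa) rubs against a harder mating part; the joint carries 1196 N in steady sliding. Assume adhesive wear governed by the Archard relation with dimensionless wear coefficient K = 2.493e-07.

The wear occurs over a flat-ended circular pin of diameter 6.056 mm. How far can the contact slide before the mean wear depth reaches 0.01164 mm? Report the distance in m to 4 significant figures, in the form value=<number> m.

value=1.124e+04 m

The intermediates are printed rounded, and the algebra runs at full precision, and a lone final rounding to 4 significant digits.
Convert: Hardness H = 9992 MPa = 9.992e+09 Pa.
Convert: Pin diameter d = 6.056 mm = 0.006056 m. Contact area A = π·d²/4 = π·(0.006056 m)²/4 = 2.880e-05 m².
Convert: Depth limit h_lim = 0.01164 mm = 1.164e-05 m.
In SI base units, W = 1196 N, H = 9.992e+09 Pa, K = 2.493e-07.
At the depth limit, V_lim = h_lim·A = 1.164e-05 · 2.880e-05 = 3.353e-10 m³.
So the life L = V_lim·H/(K·W) = 3.353e-10 · 9.992e+09 / (2.493e-07 · 1196) = 1.124e+04 m.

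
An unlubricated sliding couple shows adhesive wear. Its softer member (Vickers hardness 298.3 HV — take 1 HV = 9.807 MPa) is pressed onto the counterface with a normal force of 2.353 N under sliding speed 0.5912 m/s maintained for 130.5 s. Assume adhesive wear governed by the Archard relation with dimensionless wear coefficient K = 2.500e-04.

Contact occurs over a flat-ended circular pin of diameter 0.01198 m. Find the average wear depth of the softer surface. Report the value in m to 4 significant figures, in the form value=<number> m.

value=1.376e-07 m

The algebra carries full precision; the intermediates are printed rounded — rounded just once to 4 significant figures.
Distance L = v·t = 0.5912 m/s × 130.5 s = 77.15 m.
Hardness H = 298.3 HV × 9.807 MPa/HV = 2925 MPa = 2.925e+09 Pa.
Contact area A = π·d²/4 = π·(0.01198 m)²/4 = 1.127e-04 m².
In SI base units: W = 2.353 N, H = 2.925e+09 Pa, K = 2.500e-04.
Apply Archard: V = K·W·L/H = 2.500e-04 · 2.353 · 77.15 / 2.925e+09 = 1.551e-11 m³.
Wear depth h = V/A = 1.551e-11 / 1.127e-04 = 1.376e-07 m.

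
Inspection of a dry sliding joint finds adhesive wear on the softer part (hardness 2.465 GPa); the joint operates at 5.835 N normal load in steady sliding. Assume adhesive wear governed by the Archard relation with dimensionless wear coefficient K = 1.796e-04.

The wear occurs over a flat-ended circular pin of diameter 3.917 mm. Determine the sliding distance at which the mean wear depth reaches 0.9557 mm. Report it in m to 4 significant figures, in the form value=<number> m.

Intermediate values are printed rounded — the algebra maintains full precision; a lone final rounding: 4 significant digits.
Hardness H = 2.465 GPa = 2.465e+09 Pa.
Pin diameter d = 3.917 mm = 0.003917 m. Contact area A = π·d²/4 = π·(0.003917 m)²/4 = 1.205e-05 m².
Depth limit h_lim = 0.9557 mm = 9.557e-04 m.
Working in SI base units: W = 5.835 N, H = 2.465e+09 Pa, K = 1.796e-04.
Permissible volume V_lim = h_lim·A = 9.557e-04 · 1.205e-05 = 1.152e-08 m³.
Thus life L = V_lim·H/(K·W) = 1.152e-08 · 2.465e+09 / (1.796e-04 · 5.835) = 2.709e+04 m.

value=2.709e+04 m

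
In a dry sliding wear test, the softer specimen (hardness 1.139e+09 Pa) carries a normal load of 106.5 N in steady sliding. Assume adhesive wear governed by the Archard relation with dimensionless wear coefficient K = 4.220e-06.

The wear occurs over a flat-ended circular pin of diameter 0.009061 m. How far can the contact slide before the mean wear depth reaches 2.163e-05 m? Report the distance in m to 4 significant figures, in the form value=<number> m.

Every step maintains full float precision, and shown intermediates are rounded. Rounded once at the end, at four significant figures.
Convert: Contact area A = π·d²/4 = π·(0.009061 m)²/4 = 6.448e-05 m².
Working in SI base units: W = 106.5 N, H = 1.139e+09 Pa, K = 4.220e-06.
Permissible volume V_lim = h_lim·A = 2.163e-05 · 6.448e-05 = 1.395e-09 m³.
Inverting, life L = V_lim·H/(K·W) = 1.395e-09 · 1.139e+09 / (4.220e-06 · 106.5) = 3535 m.

value=3535 m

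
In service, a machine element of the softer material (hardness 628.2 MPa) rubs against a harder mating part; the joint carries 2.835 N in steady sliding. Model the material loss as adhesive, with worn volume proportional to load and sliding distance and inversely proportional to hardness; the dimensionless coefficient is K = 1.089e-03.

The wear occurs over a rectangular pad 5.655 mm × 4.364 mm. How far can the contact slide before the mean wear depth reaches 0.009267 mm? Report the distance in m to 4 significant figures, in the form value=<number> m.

value=46.53 m

The algebra runs at full precision, and intermediates are shown rounded. Rounded just once, at four significant digits.
Hardness H = 628.2 MPa = 6.282e+08 Pa.
Pad sides 5.655 mm × 4.364 mm = 0.005655 m × 0.004364 m. Contact area A = 0.005655 m × 0.004364 m = 2.468e-05 m².
Depth limit h_lim = 0.009267 mm = 9.267e-06 m.
In SI base units, W = 2.835 N, H = 6.282e+08 Pa, K = 1.089e-03.
At the depth limit, V_lim = h_lim·A = 9.267e-06 · 2.468e-05 = 2.287e-10 m³.
Life L = V_lim·H/(K·W) = 2.287e-10 · 6.282e+08 / (1.089e-03 · 2.835) = 46.53 m.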